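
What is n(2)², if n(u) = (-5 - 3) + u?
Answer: 36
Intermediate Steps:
n(u) = -8 + u
n(2)² = (-8 + 2)² = (-6)² = 36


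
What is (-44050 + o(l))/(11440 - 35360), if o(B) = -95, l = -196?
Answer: 8829/4784 ≈ 1.8455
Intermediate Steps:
(-44050 + o(l))/(11440 - 35360) = (-44050 - 95)/(11440 - 35360) = -44145/(-23920) = -44145*(-1/23920) = 8829/4784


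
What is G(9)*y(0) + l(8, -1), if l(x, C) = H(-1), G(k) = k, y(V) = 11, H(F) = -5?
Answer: 94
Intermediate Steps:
l(x, C) = -5
G(9)*y(0) + l(8, -1) = 9*11 - 5 = 99 - 5 = 94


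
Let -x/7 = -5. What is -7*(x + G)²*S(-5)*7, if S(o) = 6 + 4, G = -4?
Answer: -470890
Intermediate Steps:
x = 35 (x = -7*(-5) = 35)
S(o) = 10
-7*(x + G)²*S(-5)*7 = -7*(35 - 4)²*10*7 = -7*31²*10*7 = -6727*10*7 = -7*9610*7 = -67270*7 = -470890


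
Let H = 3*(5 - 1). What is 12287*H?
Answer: 147444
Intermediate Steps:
H = 12 (H = 3*4 = 12)
12287*H = 12287*12 = 147444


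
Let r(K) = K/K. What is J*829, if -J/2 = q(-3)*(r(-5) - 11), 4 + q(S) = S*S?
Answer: 82900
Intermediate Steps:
r(K) = 1
q(S) = -4 + S² (q(S) = -4 + S*S = -4 + S²)
J = 100 (J = -2*(-4 + (-3)²)*(1 - 11) = -2*(-4 + 9)*(-10) = -10*(-10) = -2*(-50) = 100)
J*829 = 100*829 = 82900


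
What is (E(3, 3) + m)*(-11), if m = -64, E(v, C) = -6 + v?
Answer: 737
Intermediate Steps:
(E(3, 3) + m)*(-11) = ((-6 + 3) - 64)*(-11) = (-3 - 64)*(-11) = -67*(-11) = 737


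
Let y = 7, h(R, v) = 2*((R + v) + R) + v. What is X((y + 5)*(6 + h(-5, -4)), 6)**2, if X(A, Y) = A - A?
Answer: 0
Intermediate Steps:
h(R, v) = 3*v + 4*R (h(R, v) = 2*(v + 2*R) + v = (2*v + 4*R) + v = 3*v + 4*R)
X(A, Y) = 0
X((y + 5)*(6 + h(-5, -4)), 6)**2 = 0**2 = 0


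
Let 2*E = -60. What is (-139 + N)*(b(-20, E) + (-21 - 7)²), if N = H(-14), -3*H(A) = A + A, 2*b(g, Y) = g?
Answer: -100362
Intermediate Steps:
E = -30 (E = (½)*(-60) = -30)
b(g, Y) = g/2
H(A) = -2*A/3 (H(A) = -(A + A)/3 = -2*A/3)
N = 28/3 (N = -⅔*(-14) = 28/3 ≈ 9.3333)
(-139 + N)*(b(-20, E) + (-21 - 7)²) = (-139 + 28/3)*((½)*(-20) + (-21 - 7)²) = -389*(-10 + (-28)²)/3 = -389*(-10 + 784)/3 = -389/3*774 = -100362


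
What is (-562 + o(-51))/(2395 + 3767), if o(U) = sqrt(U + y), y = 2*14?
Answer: -281/3081 + I*sqrt(23)/6162 ≈ -0.091204 + 0.00077829*I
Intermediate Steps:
y = 28
o(U) = sqrt(28 + U) (o(U) = sqrt(U + 28) = sqrt(28 + U))
(-562 + o(-51))/(2395 + 3767) = (-562 + sqrt(28 - 51))/(2395 + 3767) = (-562 + sqrt(-23))/6162 = (-562 + I*sqrt(23))*(1/6162) = -281/3081 + I*sqrt(23)/6162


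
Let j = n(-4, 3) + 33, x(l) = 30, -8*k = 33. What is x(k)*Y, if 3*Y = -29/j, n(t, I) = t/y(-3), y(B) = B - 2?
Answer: -1450/169 ≈ -8.5799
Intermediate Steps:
k = -33/8 (k = -⅛*33 = -33/8 ≈ -4.1250)
y(B) = -2 + B
n(t, I) = -t/5 (n(t, I) = t/(-2 - 3) = t/(-5) = t*(-⅕) = -t/5)
j = 169/5 (j = -⅕*(-4) + 33 = ⅘ + 33 = 169/5 ≈ 33.800)
Y = -145/507 (Y = (-29/169/5)/3 = (-29*5/169)/3 = (⅓)*(-145/169) = -145/507 ≈ -0.28600)
x(k)*Y = 30*(-145/507) = -1450/169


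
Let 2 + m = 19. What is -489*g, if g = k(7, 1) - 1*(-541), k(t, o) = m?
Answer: -272862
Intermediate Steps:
m = 17 (m = -2 + 19 = 17)
k(t, o) = 17
g = 558 (g = 17 - 1*(-541) = 17 + 541 = 558)
-489*g = -489*558 = -272862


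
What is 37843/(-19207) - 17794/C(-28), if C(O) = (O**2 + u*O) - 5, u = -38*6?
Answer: -612838767/137579741 ≈ -4.4544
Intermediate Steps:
u = -228
C(O) = -5 + O**2 - 228*O (C(O) = (O**2 - 228*O) - 5 = -5 + O**2 - 228*O)
37843/(-19207) - 17794/C(-28) = 37843/(-19207) - 17794/(-5 + (-28)**2 - 228*(-28)) = 37843*(-1/19207) - 17794/(-5 + 784 + 6384) = -37843/19207 - 17794/7163 = -612838767/137579741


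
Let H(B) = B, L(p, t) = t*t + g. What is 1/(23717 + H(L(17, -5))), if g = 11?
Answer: 1/23753 ≈ 4.2100e-5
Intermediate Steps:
L(p, t) = 11 + t**2 (L(p, t) = t*t + 11 = t**2 + 11 = 11 + t**2)
1/(23717 + H(L(17, -5))) = 1/(23717 + (11 + (-5)**2)) = 1/(23717 + (11 + 25)) = 1/(23717 + 36) = 1/23753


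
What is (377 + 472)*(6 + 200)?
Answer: 174894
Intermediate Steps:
(377 + 472)*(6 + 200) = 849*206 = 174894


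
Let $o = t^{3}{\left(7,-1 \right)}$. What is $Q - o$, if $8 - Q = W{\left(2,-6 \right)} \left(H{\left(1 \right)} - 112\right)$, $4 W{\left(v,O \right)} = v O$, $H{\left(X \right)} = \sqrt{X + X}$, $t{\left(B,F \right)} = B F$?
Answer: $15 + 3 \sqrt{2} \approx 19.243$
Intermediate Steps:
$H{\left(X \right)} = \sqrt{2} \sqrt{X}$ ($H{\left(X \right)} = \sqrt{2 X} = \sqrt{2} \sqrt{X}$)
$W{\left(v,O \right)} = \frac{O v}{4}$ ($W{\left(v,O \right)} = \frac{v O}{4} = \frac{O v}{4}$)
$o = -343$ ($o = \left(7 \left(-1\right)\right)^{3} = \left(-7\right)^{3} = -343$)
$Q = -328 + 3 \sqrt{2}$ ($Q = 8 - \frac{1}{4} \left(-6\right) 2 \left(\sqrt{2} \sqrt{1} - 112\right) = 8 - - 3 \left(\sqrt{2} \cdot 1 - 112\right) = 8 - - 3 \left(\sqrt{2} - 112\right) = 8 - - 3 \left(-112 + \sqrt{2}\right) = 8 - \left(336 - 3 \sqrt{2}\right) = -328 + 3 \sqrt{2} \approx -323.76$)
$Q - o = \left(-328 + 3 \sqrt{2}\right) - -343 = \left(-328 + 3 \sqrt{2}\right) + 343 = 15 + 3 \sqrt{2}$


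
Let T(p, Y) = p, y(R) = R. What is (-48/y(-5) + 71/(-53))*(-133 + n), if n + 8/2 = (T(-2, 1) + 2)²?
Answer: -299893/265 ≈ -1131.7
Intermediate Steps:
n = -4 (n = -4 + (-2 + 2)² = -4 + 0² = -4 + 0 = -4)
(-48/y(-5) + 71/(-53))*(-133 + n) = (-48/(-5) + 71/(-53))*(-133 - 4) = (-48*(-⅕) + 71*(-1/53))*(-137) = (48/5 - 71/53)*(-137) = (2189/265)*(-137) = -299893/265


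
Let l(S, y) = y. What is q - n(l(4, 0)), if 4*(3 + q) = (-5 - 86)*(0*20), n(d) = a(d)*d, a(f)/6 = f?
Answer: -3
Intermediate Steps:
a(f) = 6*f
n(d) = 6*d² (n(d) = (6*d)*d = 6*d²)
q = -3 (q = -3 + ((-5 - 86)*(0*20))/4 = -3 + (-91*0)/4 = -3 + (¼)*0 = -3 + 0 = -3)
q - n(l(4, 0)) = -3 - 6*0² = -3 - 6*0 = -3 - 1*0 = -3 + 0 = -3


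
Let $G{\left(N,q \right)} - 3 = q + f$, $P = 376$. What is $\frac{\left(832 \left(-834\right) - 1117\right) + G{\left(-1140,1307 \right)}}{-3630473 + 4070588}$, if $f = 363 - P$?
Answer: $- \frac{231236}{146705} \approx -1.5762$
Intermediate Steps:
$f = -13$ ($f = 363 - 376 = -13$)
$G{\left(N,q \right)} = -10 + q$ ($G{\left(N,q \right)} = 3 + \left(q - 13\right) = 3 + \left(-13 + q\right) = -10 + q$)
$\frac{\left(832 \left(-834\right) - 1117\right) + G{\left(-1140,1307 \right)}}{-3630473 + 4070588} = \frac{\left(832 \left(-834\right) - 1117\right) + \left(-10 + 1307\right)}{-3630473 + 4070588} = \frac{\left(-693888 - 1117\right) + 1297}{440115} = \left(-695005 + 1297\right) \frac{1}{440115} = \left(-693708\right) \frac{1}{440115} = - \frac{231236}{146705}$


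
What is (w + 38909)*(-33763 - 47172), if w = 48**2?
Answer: -3335574155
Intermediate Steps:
w = 2304
(w + 38909)*(-33763 - 47172) = (2304 + 38909)*(-33763 - 47172) = 41213*(-80935) = -3335574155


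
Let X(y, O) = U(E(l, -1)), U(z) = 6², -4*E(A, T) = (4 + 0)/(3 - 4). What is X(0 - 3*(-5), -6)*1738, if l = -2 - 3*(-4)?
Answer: 62568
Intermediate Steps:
l = 10 (l = -2 + 12 = 10)
E(A, T) = 1 (E(A, T) = -(4 + 0)/(4*(3 - 4)) = -1/(-1) = -(-1) = -¼*(-4) = 1)
U(z) = 36
X(y, O) = 36
X(0 - 3*(-5), -6)*1738 = 36*1738 = 62568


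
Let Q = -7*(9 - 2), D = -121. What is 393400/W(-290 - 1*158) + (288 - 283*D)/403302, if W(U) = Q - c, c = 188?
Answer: -17627869217/10620286 ≈ -1659.8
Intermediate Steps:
Q = -49 (Q = -7*7 = -49)
W(U) = -237 (W(U) = -49 - 1*188 = -49 - 188 = -237)
393400/W(-290 - 1*158) + (288 - 283*D)/403302 = 393400/(-237) + (288 - 283*(-121))/403302 = 393400*(-1/237) + (288 + 34243)*(1/403302) = -393400/237 + 34531*(1/403302) = -393400/237 + 34531/403302 = -17627869217/10620286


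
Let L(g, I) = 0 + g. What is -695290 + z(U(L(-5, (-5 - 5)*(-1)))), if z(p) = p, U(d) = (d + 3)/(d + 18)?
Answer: -9038772/13 ≈ -6.9529e+5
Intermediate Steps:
L(g, I) = g
U(d) = (3 + d)/(18 + d)
-695290 + z(U(L(-5, (-5 - 5)*(-1)))) = -695290 + (3 - 5)/(18 - 5) = -695290 - 2/13 = -9038772/13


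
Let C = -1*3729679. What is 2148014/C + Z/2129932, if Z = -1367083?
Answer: -9673904511405/7943962651828 ≈ -1.2178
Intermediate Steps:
C = -3729679
2148014/C + Z/2129932 = 2148014/(-3729679) - 1367083/2129932 = 2148014*(-1/3729679) - 1367083*1/2129932 = -2148014/3729679 - 1367083/2129932 = -9673904511405/7943962651828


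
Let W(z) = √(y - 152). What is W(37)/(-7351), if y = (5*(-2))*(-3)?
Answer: -I*√122/7351 ≈ -0.0015026*I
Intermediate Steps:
y = 30 (y = -10*(-3) = 30)
W(z) = I*√122 (W(z) = √(30 - 152) = √(-122) = I*√122)
W(37)/(-7351) = (I*√122)/(-7351) = (I*√122)*(-1/7351) = -I*√122/7351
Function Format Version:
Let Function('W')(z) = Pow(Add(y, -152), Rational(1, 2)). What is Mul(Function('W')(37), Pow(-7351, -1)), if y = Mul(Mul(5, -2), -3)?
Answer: Mul(Rational(-1, 7351), I, Pow(122, Rational(1, 2))) ≈ Mul(-0.0015026, I)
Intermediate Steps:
y = 30 (y = Mul(-10, -3) = 30)
Function('W')(z) = Mul(I, Pow(122, Rational(1, 2))) (Function('W')(z) = Pow(Add(30, -152), Rational(1, 2)) = Pow(-122, Rational(1, 2)) = Mul(I, Pow(122, Rational(1, 2))))
Mul(Function('W')(37), Pow(-7351, -1)) = Mul(Mul(I, Pow(122, Rational(1, 2))), Pow(-7351, -1)) = Mul(Mul(I, Pow(122, Rational(1, 2))), Rational(-1, 7351)) = Mul(Rational(-1, 7351), I, Pow(122, Rational(1, 2)))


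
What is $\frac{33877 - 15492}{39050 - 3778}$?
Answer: $\frac{18385}{35272} \approx 0.52123$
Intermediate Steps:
$\frac{33877 - 15492}{39050 - 3778} = \frac{18385}{35272}$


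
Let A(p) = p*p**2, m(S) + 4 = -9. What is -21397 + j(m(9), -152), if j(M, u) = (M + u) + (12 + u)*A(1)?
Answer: -21702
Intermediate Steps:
m(S) = -13 (m(S) = -4 - 9 = -13)
A(p) = p**3
j(M, u) = 12 + M + 2*u (j(M, u) = (M + u) + (12 + u)*1**3 = (M + u) + (12 + u)*1 = (M + u) + (12 + u) = 12 + M + 2*u)
-21397 + j(m(9), -152) = -21397 + (12 - 13 + 2*(-152)) = -21397 + (12 - 13 - 304) = -21397 - 305 = -21702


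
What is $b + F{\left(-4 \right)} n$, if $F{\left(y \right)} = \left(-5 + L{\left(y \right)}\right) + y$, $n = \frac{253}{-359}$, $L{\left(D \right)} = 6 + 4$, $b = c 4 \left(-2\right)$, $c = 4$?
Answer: $- \frac{11741}{359} \approx -32.705$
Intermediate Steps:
$b = -32$ ($b = 4 \cdot 4 \left(-2\right) = 16 \left(-2\right) = -32$)
$L{\left(D \right)} = 10$
$n = - \frac{253}{359}$ ($n = 253 \left(- \frac{1}{359}\right) = - \frac{253}{359} \approx -0.70474$)
$F{\left(y \right)} = 5 + y$ ($F{\left(y \right)} = \left(-5 + 10\right) + y = 5 + y$)
$b + F{\left(-4 \right)} n = -32 + \left(5 - 4\right) \left(- \frac{253}{359}\right) = -32 + 1 \left(- \frac{253}{359}\right) = -32 - \frac{253}{359} = - \frac{11741}{359}$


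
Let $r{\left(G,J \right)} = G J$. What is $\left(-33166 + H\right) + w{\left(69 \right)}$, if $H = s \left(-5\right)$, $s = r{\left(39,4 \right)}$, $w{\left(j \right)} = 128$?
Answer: $-33818$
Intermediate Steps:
$s = 156$ ($s = 39 \cdot 4 = 156$)
$H = -780$ ($H = 156 \left(-5\right) = -780$)
$\left(-33166 + H\right) + w{\left(69 \right)} = \left(-33166 - 780\right) + 128 = -33946 + 128 = -33818$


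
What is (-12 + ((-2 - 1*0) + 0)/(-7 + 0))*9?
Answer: -738/7 ≈ -105.43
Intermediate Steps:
(-12 + ((-2 - 1*0) + 0)/(-7 + 0))*9 = (-12 + ((-2 + 0) + 0)/(-7))*9 = (-12 + (-2 + 0)*(-⅐))*9 = (-12 - 2*(-⅐))*9 = (-12 + 2/7)*9 = -82/7*9 = -738/7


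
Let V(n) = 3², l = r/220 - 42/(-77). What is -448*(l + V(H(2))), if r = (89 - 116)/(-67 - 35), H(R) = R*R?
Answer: -3998904/935 ≈ -4276.9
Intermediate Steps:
H(R) = R²
r = 9/34 (r = -27/(-102) = -27*(-1/102) = 9/34 ≈ 0.26471)
l = 4089/7480 (l = (9/34)/220 - 42/(-77) = (9/34)*(1/220) - 42*(-1/77) = 9/7480 + 6/11 = 4089/7480 ≈ 0.54666)
V(n) = 9
-448*(l + V(H(2))) = -448*(4089/7480 + 9) = -448*71409/7480 = -3998904/935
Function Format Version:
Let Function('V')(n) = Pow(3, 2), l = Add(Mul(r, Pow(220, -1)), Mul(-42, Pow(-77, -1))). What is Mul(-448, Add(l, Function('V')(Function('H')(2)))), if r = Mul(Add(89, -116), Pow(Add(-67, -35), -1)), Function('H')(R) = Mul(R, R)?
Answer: Rational(-3998904, 935) ≈ -4276.9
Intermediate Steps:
Function('H')(R) = Pow(R, 2)
r = Rational(9, 34) (r = Mul(-27, Pow(-102, -1)) = Mul(-27, Rational(-1, 102)) = Rational(9, 34) ≈ 0.26471)
l = Rational(4089, 7480) (l = Add(Mul(Rational(9, 34), Pow(220, -1)), Mul(-42, Pow(-77, -1))) = Add(Mul(Rational(9, 34), Rational(1, 220)), Mul(-42, Rational(-1, 77))) = Add(Rational(9, 7480), Rational(6, 11)) = Rational(4089, 7480) ≈ 0.54666)
Function('V')(n) = 9
Mul(-448, Add(l, Function('V')(Function('H')(2)))) = Mul(-448, Add(Rational(4089, 7480), 9)) = Mul(-448, Rational(71409, 7480)) = Rational(-3998904, 935)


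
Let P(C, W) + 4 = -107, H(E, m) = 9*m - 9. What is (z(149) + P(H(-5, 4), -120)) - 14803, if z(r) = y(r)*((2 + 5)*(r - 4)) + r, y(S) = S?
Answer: 136470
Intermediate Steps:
H(E, m) = -9 + 9*m
P(C, W) = -111 (P(C, W) = -4 - 107 = -111)
z(r) = r + r*(-28 + 7*r) (z(r) = r*((2 + 5)*(r - 4)) + r = r*(7*(-4 + r)) + r = r*(-28 + 7*r) + r = r + r*(-28 + 7*r))
(z(149) + P(H(-5, 4), -120)) - 14803 = (149*(-27 + 7*149) - 111) - 14803 = (149*(-27 + 1043) - 111) - 14803 = (149*1016 - 111) - 14803 = (151384 - 111) - 14803 = 151273 - 14803 = 136470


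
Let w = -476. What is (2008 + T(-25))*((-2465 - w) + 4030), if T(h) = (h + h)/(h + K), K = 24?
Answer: 4200378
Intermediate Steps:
T(h) = 2*h/(24 + h) (T(h) = (h + h)/(h + 24) = (2*h)/(24 + h) = 2*h/(24 + h))
(2008 + T(-25))*((-2465 - w) + 4030) = (2008 + 2*(-25)/(24 - 25))*((-2465 - 1*(-476)) + 4030) = (2008 + 2*(-25)/(-1))*((-2465 + 476) + 4030) = (2008 + 2*(-25)*(-1))*(-1989 + 4030) = (2008 + 50)*2041 = 2058*2041 = 4200378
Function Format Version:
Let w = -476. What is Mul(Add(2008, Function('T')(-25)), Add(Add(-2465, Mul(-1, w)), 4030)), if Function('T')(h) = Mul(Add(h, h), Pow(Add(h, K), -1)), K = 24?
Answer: 4200378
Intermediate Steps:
Function('T')(h) = Mul(2, h, Pow(Add(24, h), -1)) (Function('T')(h) = Mul(Add(h, h), Pow(Add(h, 24), -1)) = Mul(Mul(2, h), Pow(Add(24, h), -1)) = Mul(2, h, Pow(Add(24, h), -1)))
Mul(Add(2008, Function('T')(-25)), Add(Add(-2465, Mul(-1, w)), 4030)) = Mul(Add(2008, Mul(2, -25, Pow(Add(24, -25), -1))), Add(Add(-2465, Mul(-1, -476)), 4030)) = Mul(Add(2008, Mul(2, -25, Pow(-1, -1))), Add(Add(-2465, 476), 4030)) = Mul(Add(2008, Mul(2, -25, -1)), Add(-1989, 4030)) = Mul(Add(2008, 50), 2041) = Mul(2058, 2041) = 4200378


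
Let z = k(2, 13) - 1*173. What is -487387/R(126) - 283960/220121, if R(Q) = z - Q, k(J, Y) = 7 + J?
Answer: 107201765427/63835090 ≈ 1679.4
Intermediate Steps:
z = -164 (z = (7 + 2) - 1*173 = 9 - 173 = -164)
R(Q) = -164 - Q
-487387/R(126) - 283960/220121 = -487387/(-164 - 1*126) - 283960/220121 = -487387/(-164 - 126) - 283960*1/220121 = -487387/(-290) - 283960/220121 = -487387*(-1/290) - 283960/220121 = 487387/290 - 283960/220121 = 107201765427/63835090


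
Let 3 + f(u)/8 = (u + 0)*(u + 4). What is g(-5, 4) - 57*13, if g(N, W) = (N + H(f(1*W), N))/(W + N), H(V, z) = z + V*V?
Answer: -54555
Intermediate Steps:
f(u) = -24 + 8*u*(4 + u) (f(u) = -24 + 8*((u + 0)*(u + 4)) = -24 + 8*(u*(4 + u)) = -24 + 8*u*(4 + u))
H(V, z) = z + V²
g(N, W) = ((-24 + 8*W² + 32*W)² + 2*N)/(N + W) (g(N, W) = (N + (N + (-24 + 8*(1*W)² + 32*(1*W))²))/(W + N) = (N + (N + (-24 + 8*W² + 32*W)²))/(N + W) = ((-24 + 8*W² + 32*W)² + 2*N)/(N + W))
g(-5, 4) - 57*13 = 2*(-5 + 32*(-3 + 4² + 4*4)²)/(-5 + 4) - 57*13 = 2*(-5 + 32*(-3 + 16 + 16)²)/(-1) - 741 = 2*(-1)*(-5 + 32*29²) - 741 = 2*(-1)*(-5 + 32*841) - 741 = 2*(-1)*(-5 + 26912) - 741 = 2*(-1)*26907 - 741 = -53814 - 741 = -54555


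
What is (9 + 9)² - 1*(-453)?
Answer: 777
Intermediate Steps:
(9 + 9)² - 1*(-453) = 18² + 453 = 324 + 453 = 777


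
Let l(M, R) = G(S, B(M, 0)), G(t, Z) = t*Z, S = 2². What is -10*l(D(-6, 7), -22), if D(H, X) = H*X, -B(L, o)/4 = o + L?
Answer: -6720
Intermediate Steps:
B(L, o) = -4*L - 4*o (B(L, o) = -4*(o + L) = -4*(L + o) = -4*L - 4*o)
S = 4
G(t, Z) = Z*t
l(M, R) = -16*M (l(M, R) = (-4*M - 4*0)*4 = (-4*M + 0)*4 = -4*M*4 = -16*M)
-10*l(D(-6, 7), -22) = -(-160)*(-6*7) = -(-160)*(-42) = -10*672 = -6720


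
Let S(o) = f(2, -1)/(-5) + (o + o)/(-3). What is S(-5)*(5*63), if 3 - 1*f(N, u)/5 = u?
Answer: -210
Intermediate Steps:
f(N, u) = 15 - 5*u
S(o) = -4 - 2*o/3 (S(o) = (15 - 5*(-1))/(-5) + (o + o)/(-3) = (15 + 5)*(-⅕) + (2*o)*(-⅓) = 20*(-⅕) - 2*o/3 = -4 - 2*o/3)
S(-5)*(5*63) = (-4 - ⅔*(-5))*(5*63) = (-4 + 10/3)*315 = -⅔*315 = -210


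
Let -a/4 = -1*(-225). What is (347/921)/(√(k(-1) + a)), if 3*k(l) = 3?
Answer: -347*I*√899/827979 ≈ -0.012566*I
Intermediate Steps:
k(l) = 1 (k(l) = (⅓)*3 = 1)
a = -900 (a = -(-4)*(-225) = -4*225 = -900)
(347/921)/(√(k(-1) + a)) = (347/921)/(√(1 - 900)) = (347*(1/921))/(√(-899)) = 347/(921*((I*√899))) = 347*(-I*√899/899)/921 = -347*I*√899/827979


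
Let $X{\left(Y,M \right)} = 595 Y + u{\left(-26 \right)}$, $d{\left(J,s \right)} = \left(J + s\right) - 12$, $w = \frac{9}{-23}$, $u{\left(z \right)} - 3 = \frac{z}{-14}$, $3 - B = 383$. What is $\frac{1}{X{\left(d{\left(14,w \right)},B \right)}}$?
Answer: $\frac{161}{154887} \approx 0.0010395$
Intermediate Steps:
$B = -380$ ($B = 3 - 383 = -380$)
$u{\left(z \right)} = 3 - \frac{z}{14}$ ($u{\left(z \right)} = 3 + \frac{z}{-14} = 3 + z \left(- \frac{1}{14}\right) = 3 - \frac{z}{14}$)
$w = - \frac{9}{23}$ ($w = 9 \left(- \frac{1}{23}\right) = - \frac{9}{23} \approx -0.3913$)
$d{\left(J,s \right)} = -12 + J + s$
$X{\left(Y,M \right)} = \frac{34}{7} + 595 Y$ ($X{\left(Y,M \right)} = 595 Y + \left(3 - - \frac{13}{7}\right) = 595 Y + \left(3 + \frac{13}{7}\right) = 595 Y + \frac{34}{7} = \frac{34}{7} + 595 Y$)
$\frac{1}{X{\left(d{\left(14,w \right)},B \right)}} = \frac{1}{\frac{34}{7} + 595 \left(-12 + 14 - \frac{9}{23}\right)} = \frac{1}{\frac{34}{7} + 595 \cdot \frac{37}{23}} = \frac{1}{\frac{34}{7} + \frac{22015}{23}} = \frac{1}{\frac{154887}{161}} = \frac{161}{154887}$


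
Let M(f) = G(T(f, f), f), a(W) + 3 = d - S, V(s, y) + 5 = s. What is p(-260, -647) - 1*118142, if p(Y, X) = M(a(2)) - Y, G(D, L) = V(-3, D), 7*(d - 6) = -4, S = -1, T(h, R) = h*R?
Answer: -117890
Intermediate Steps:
T(h, R) = R*h
V(s, y) = -5 + s
d = 38/7 (d = 6 + (⅐)*(-4) = 6 - 4/7 = 38/7 ≈ 5.4286)
G(D, L) = -8 (G(D, L) = -5 - 3 = -8)
a(W) = 24/7 (a(W) = -3 + (38/7 - 1*(-1)) = -3 + (38/7 + 1) = -3 + 45/7 = 24/7)
M(f) = -8
p(Y, X) = -8 - Y
p(-260, -647) - 1*118142 = (-8 - 1*(-260)) - 1*118142 = (-8 + 260) - 118142 = 252 - 118142 = -117890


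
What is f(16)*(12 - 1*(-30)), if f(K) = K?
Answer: 672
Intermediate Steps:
f(16)*(12 - 1*(-30)) = 16*(12 - 1*(-30)) = 16*(12 + 30) = 16*42 = 672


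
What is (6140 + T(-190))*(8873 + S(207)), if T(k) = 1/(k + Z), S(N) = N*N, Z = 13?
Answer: 56210383438/177 ≈ 3.1757e+8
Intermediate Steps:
S(N) = N²
T(k) = 1/(13 + k) (T(k) = 1/(k + 13) = 1/(13 + k))
(6140 + T(-190))*(8873 + S(207)) = (6140 + 1/(13 - 190))*(8873 + 207²) = (6140 + 1/(-177))*(8873 + 42849) = (6140 - 1/177)*51722 = (1086779/177)*51722 = 56210383438/177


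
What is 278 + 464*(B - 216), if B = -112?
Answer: -151914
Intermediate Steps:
278 + 464*(B - 216) = 278 + 464*(-112 - 216) = 278 + 464*(-328) = 278 - 152192 = -151914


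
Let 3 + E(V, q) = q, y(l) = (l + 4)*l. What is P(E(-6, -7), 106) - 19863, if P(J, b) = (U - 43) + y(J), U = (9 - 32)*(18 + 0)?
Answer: -20260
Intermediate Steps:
y(l) = l*(4 + l) (y(l) = (4 + l)*l = l*(4 + l))
E(V, q) = -3 + q
U = -414 (U = -23*18 = -414)
P(J, b) = -457 + J*(4 + J) (P(J, b) = (-414 - 43) + J*(4 + J) = -457 + J*(4 + J))
P(E(-6, -7), 106) - 19863 = (-457 + (-3 - 7)*(4 + (-3 - 7))) - 19863 = (-457 - 10*(4 - 10)) - 19863 = (-457 - 10*(-6)) - 19863 = (-457 + 60) - 19863 = -397 - 19863 = -20260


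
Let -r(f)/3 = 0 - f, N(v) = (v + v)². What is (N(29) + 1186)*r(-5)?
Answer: -68250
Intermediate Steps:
N(v) = 4*v² (N(v) = (2*v)² = 4*v²)
r(f) = 3*f (r(f) = -3*(0 - f) = -(-3)*f = 3*f)
(N(29) + 1186)*r(-5) = (4*29² + 1186)*(3*(-5)) = (4*841 + 1186)*(-15) = (3364 + 1186)*(-15) = 4550*(-15) = -68250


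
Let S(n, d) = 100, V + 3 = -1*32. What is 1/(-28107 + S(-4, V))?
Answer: -1/28007 ≈ -3.5705e-5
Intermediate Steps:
V = -35 (V = -3 - 1*32 = -3 - 32 = -35)
1/(-28107 + S(-4, V)) = 1/(-28107 + 100) = 1/(-28007) = -1/28007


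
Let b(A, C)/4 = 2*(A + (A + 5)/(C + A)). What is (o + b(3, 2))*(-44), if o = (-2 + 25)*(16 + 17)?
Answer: -175076/5 ≈ -35015.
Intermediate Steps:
b(A, C) = 8*A + 8*(5 + A)/(A + C) (b(A, C) = 4*(2*(A + (A + 5)/(C + A))) = 4*(2*(A + (5 + A)/(A + C))) = 4*(2*A + 2*(5 + A)/(A + C)) = 8*A + 8*(5 + A)/(A + C))
o = 759 (o = 23*33 = 759)
(o + b(3, 2))*(-44) = (759 + 8*(5 + 3 + 3² + 3*2)/(3 + 2))*(-44) = (759 + 8*(5 + 3 + 9 + 6)/5)*(-44) = (759 + 8*(⅕)*23)*(-44) = (759 + 184/5)*(-44) = (3979/5)*(-44) = -175076/5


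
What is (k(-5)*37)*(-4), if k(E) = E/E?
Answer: -148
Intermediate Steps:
k(E) = 1
(k(-5)*37)*(-4) = (1*37)*(-4) = 37*(-4) = -148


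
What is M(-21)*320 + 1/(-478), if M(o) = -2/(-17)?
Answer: 305903/8126 ≈ 37.645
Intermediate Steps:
M(o) = 2/17 (M(o) = -2*(-1/17) = 2/17)
M(-21)*320 + 1/(-478) = (2/17)*320 + 1/(-478) = 640/17 - 1/478 = 305903/8126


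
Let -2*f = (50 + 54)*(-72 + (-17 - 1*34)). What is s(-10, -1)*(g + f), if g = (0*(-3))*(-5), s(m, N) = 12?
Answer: 76752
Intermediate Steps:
g = 0 (g = 0*(-5) = 0)
f = 6396 (f = -(50 + 54)*(-72 + (-17 - 1*34))/2 = -52*(-72 + (-17 - 34)) = -52*(-72 - 51) = -52*(-123) = -½*(-12792) = 6396)
s(-10, -1)*(g + f) = 12*(0 + 6396) = 12*6396 = 76752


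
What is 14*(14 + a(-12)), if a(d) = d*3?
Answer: -308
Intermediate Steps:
a(d) = 3*d
14*(14 + a(-12)) = 14*(14 + 3*(-12)) = 14*(14 - 36) = 14*(-22) = -308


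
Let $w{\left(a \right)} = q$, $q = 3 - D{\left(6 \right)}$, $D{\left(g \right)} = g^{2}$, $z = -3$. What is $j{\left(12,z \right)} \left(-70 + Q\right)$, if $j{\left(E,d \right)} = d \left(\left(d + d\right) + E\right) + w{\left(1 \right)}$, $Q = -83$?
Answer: $7803$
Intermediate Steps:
$q = -33$ ($q = 3 - 6^{2} = 3 - 36 = -33$)
$w{\left(a \right)} = -33$
$j{\left(E,d \right)} = -33 + d \left(E + 2 d\right)$ ($j{\left(E,d \right)} = d \left(\left(d + d\right) + E\right) - 33 = d \left(2 d + E\right) - 33 = d \left(E + 2 d\right) - 33 = -33 + d \left(E + 2 d\right)$)
$j{\left(12,z \right)} \left(-70 + Q\right) = \left(-33 + 2 \left(-3\right)^{2} + 12 \left(-3\right)\right) \left(-70 - 83\right) = \left(-33 + 2 \cdot 9 - 36\right) \left(-153\right) = \left(-33 + 18 - 36\right) \left(-153\right) = \left(-51\right) \left(-153\right) = 7803$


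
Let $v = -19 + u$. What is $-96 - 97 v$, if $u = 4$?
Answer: $1359$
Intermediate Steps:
$v = -15$ ($v = -19 + 4 = -15$)
$-96 - 97 v = -96 - -1455 = -96 + 1455 = 1359$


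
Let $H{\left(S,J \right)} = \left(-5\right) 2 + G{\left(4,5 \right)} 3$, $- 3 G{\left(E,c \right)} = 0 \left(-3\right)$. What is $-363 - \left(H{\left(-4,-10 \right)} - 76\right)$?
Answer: $-277$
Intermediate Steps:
$G{\left(E,c \right)} = 0$ ($G{\left(E,c \right)} = - \frac{0 \left(-3\right)}{3} = \left(- \frac{1}{3}\right) 0 = 0$)
$H{\left(S,J \right)} = -10$ ($H{\left(S,J \right)} = \left(-5\right) 2 + 0 \cdot 3 = -10 + 0 = -10$)
$-363 - \left(H{\left(-4,-10 \right)} - 76\right) = -363 - \left(-10 - 76\right) = -363 - -86 = -363 + 86 = -277$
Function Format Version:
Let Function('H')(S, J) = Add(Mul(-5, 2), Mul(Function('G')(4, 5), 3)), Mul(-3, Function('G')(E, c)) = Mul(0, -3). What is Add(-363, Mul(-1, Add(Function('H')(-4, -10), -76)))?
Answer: -277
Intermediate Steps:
Function('G')(E, c) = 0 (Function('G')(E, c) = Mul(Rational(-1, 3), Mul(0, -3)) = Mul(Rational(-1, 3), 0) = 0)
Function('H')(S, J) = -10 (Function('H')(S, J) = Add(Mul(-5, 2), Mul(0, 3)) = Add(-10, 0) = -10)
Add(-363, Mul(-1, Add(Function('H')(-4, -10), -76))) = Add(-363, Mul(-1, Add(-10, -76))) = Add(-363, Mul(-1, -86)) = Add(-363, 86) = -277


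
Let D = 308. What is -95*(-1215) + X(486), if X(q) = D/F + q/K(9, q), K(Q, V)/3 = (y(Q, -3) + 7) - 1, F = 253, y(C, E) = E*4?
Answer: 2654182/23 ≈ 1.1540e+5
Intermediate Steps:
y(C, E) = 4*E
K(Q, V) = -18 (K(Q, V) = 3*((4*(-3) + 7) - 1) = 3*((-12 + 7) - 1) = 3*(-5 - 1) = 3*(-6) = -18)
X(q) = 28/23 - q/18 (X(q) = 308/253 + q/(-18) = 308*(1/253) + q*(-1/18) = 28/23 - q/18)
-95*(-1215) + X(486) = -95*(-1215) + (28/23 - 1/18*486) = 115425 + (28/23 - 27) = 115425 - 593/23 = 2654182/23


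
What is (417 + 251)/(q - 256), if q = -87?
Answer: -668/343 ≈ -1.9475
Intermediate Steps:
(417 + 251)/(q - 256) = (417 + 251)/(-87 - 256) = 668/(-343) = 668*(-1/343) = -668/343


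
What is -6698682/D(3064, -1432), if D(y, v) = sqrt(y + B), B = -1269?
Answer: -6698682*sqrt(1795)/1795 ≈ -1.5811e+5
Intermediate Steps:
D(y, v) = sqrt(-1269 + y) (D(y, v) = sqrt(y - 1269) = sqrt(-1269 + y))
-6698682/D(3064, -1432) = -6698682/sqrt(-1269 + 3064) = -6698682*sqrt(1795)/1795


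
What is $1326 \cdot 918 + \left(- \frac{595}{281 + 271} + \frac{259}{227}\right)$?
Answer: $\frac{152528557375}{125304} \approx 1.2173 \cdot 10^{6}$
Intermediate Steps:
$1326 \cdot 918 + \left(- \frac{595}{281 + 271} + \frac{259}{227}\right) = 1217268 + \left(- \frac{595}{552} + 259 \cdot \frac{1}{227}\right) = 1217268 + \left(\left(-595\right) \frac{1}{552} + \frac{259}{227}\right) = 1217268 + \left(- \frac{595}{552} + \frac{259}{227}\right) = 1217268 + \frac{7903}{125304} = \frac{152528557375}{125304}$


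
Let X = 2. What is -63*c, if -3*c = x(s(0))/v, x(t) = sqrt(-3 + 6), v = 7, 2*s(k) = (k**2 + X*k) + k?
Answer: 3*sqrt(3) ≈ 5.1962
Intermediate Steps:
s(k) = k**2/2 + 3*k/2 (s(k) = ((k**2 + 2*k) + k)/2 = (k**2 + 3*k)/2 = k**2/2 + 3*k/2)
x(t) = sqrt(3)
c = -sqrt(3)/21 (c = -sqrt(3)/(3*7) = -sqrt(3)/21 ≈ -0.082479)
-63*c = -(-3)*sqrt(3) = 3*sqrt(3)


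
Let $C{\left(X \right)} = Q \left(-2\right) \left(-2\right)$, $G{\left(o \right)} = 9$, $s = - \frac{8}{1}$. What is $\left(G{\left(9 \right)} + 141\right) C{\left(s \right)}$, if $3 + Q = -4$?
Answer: $-4200$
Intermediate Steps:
$Q = -7$ ($Q = -3 - 4 = -7$)
$s = -8$ ($s = \left(-8\right) 1 = -8$)
$C{\left(X \right)} = -28$ ($C{\left(X \right)} = \left(-7\right) \left(-2\right) \left(-2\right) = 14 \left(-2\right) = -28$)
$\left(G{\left(9 \right)} + 141\right) C{\left(s \right)} = \left(9 + 141\right) \left(-28\right) = 150 \left(-28\right) = -4200$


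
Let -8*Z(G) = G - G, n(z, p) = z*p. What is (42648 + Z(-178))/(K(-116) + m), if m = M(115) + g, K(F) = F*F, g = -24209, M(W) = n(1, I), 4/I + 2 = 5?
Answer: -127944/32255 ≈ -3.9666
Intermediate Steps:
I = 4/3 (I = 4/(-2 + 5) = 4/3 ≈ 1.3333)
n(z, p) = p*z
M(W) = 4/3 (M(W) = (4/3)*1 = 4/3)
Z(G) = 0 (Z(G) = -(G - G)/8 = -⅛*0 = 0)
K(F) = F²
m = -72623/3 (m = 4/3 - 24209 = -72623/3 ≈ -24208.)
(42648 + Z(-178))/(K(-116) + m) = (42648 + 0)/((-116)² - 72623/3) = 42648/(13456 - 72623/3) = 42648/(-32255/3) = 42648*(-3/32255) = -127944/32255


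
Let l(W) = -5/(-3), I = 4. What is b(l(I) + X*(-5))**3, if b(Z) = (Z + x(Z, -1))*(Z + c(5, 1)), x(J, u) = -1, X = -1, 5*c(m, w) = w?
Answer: 5368567751/91125 ≈ 58914.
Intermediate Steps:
l(W) = 5/3 (l(W) = -5*(-1/3) = 5/3)
c(m, w) = w/5
b(Z) = (-1 + Z)*(1/5 + Z) (b(Z) = (Z - 1)*(Z + (1/5)*1) = (-1 + Z)*(Z + 1/5) = (-1 + Z)*(1/5 + Z))
b(l(I) + X*(-5))**3 = (-1/5 + (5/3 - 1*(-5))**2 - 4*(5/3 - 1*(-5))/5)**3 = (-1/5 + (5/3 + 5)**2 - 4*(5/3 + 5)/5)**3 = (-1/5 + (20/3)**2 - 4/5*20/3)**3 = (-1/5 + 400/9 - 16/3)**3 = (1751/45)**3 = 5368567751/91125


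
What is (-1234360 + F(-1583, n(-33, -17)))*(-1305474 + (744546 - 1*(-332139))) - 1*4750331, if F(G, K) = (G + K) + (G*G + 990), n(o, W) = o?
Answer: -290773376798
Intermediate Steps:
F(G, K) = 990 + G + K + G² (F(G, K) = (G + K) + (G² + 990) = (G + K) + (990 + G²) = 990 + G + K + G²)
(-1234360 + F(-1583, n(-33, -17)))*(-1305474 + (744546 - 1*(-332139))) - 1*4750331 = (-1234360 + (990 - 1583 - 33 + (-1583)²))*(-1305474 + (744546 - 1*(-332139))) - 1*4750331 = (-1234360 + (990 - 1583 - 33 + 2505889))*(-1305474 + (744546 + 332139)) - 4750331 = (-1234360 + 2505263)*(-1305474 + 1076685) - 4750331 = 1270903*(-228789) - 4750331 = -290768626467 - 4750331 = -290773376798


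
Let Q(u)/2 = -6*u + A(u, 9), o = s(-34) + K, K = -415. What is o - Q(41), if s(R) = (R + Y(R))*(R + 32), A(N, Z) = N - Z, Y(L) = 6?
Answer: 69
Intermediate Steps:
s(R) = (6 + R)*(32 + R) (s(R) = (R + 6)*(R + 32) = (6 + R)*(32 + R))
o = -359 (o = (192 + (-34)² + 38*(-34)) - 415 = (192 + 1156 - 1292) - 415 = 56 - 415 = -359)
Q(u) = -18 - 10*u (Q(u) = 2*(-6*u + (u - 1*9)) = 2*(-6*u + (u - 9)) = 2*(-6*u + (-9 + u)) = 2*(-9 - 5*u) = -18 - 10*u)
o - Q(41) = -359 - (-18 - 10*41) = -359 - (-18 - 410) = -359 - 1*(-428) = -359 + 428 = 69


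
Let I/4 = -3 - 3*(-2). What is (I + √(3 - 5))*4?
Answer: 48 + 4*I*√2 ≈ 48.0 + 5.6569*I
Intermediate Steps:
I = 12 (I = 4*(-3 - 3*(-2)) = 4*(-3 + 6) = 4*3 = 12)
(I + √(3 - 5))*4 = (12 + √(3 - 5))*4 = (12 + √(-2))*4 = (12 + I*√2)*4 = 48 + 4*I*√2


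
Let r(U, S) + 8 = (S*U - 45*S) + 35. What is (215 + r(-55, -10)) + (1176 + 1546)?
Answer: 3964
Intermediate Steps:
r(U, S) = 27 - 45*S + S*U (r(U, S) = -8 + ((S*U - 45*S) + 35) = -8 + ((-45*S + S*U) + 35) = -8 + (35 - 45*S + S*U) = 27 - 45*S + S*U)
(215 + r(-55, -10)) + (1176 + 1546) = (215 + (27 - 45*(-10) - 10*(-55))) + (1176 + 1546) = (215 + (27 + 450 + 550)) + 2722 = (215 + 1027) + 2722 = 1242 + 2722 = 3964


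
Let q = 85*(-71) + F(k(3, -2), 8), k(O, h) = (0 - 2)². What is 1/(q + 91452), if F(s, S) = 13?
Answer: 1/85430 ≈ 1.1705e-5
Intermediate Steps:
k(O, h) = 4 (k(O, h) = (-2)² = 4)
q = -6022 (q = 85*(-71) + 13 = -6035 + 13 = -6022)
1/(q + 91452) = 1/(-6022 + 91452) = 1/85430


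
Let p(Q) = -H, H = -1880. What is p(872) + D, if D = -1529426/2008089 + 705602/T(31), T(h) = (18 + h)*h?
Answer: 7149128335564/3050287191 ≈ 2343.8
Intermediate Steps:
T(h) = h*(18 + h)
D = 1414588416484/3050287191 (D = -1529426/2008089 + 705602/((31*(18 + 31))) = -1529426*1/2008089 + 705602/((31*49)) = -1529426/2008089 + 705602/1519 = 1414588416484/3050287191 ≈ 463.76)
p(Q) = 1880 (p(Q) = -1*(-1880) = 1880)
p(872) + D = 1880 + 1414588416484/3050287191 = 7149128335564/3050287191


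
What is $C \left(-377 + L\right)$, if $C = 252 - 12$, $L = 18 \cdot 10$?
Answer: $-47280$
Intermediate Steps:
$L = 180$
$C = 240$
$C \left(-377 + L\right) = 240 \left(-377 + 180\right) = 240 \left(-197\right) = -47280$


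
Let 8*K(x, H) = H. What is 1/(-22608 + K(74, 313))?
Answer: -8/180551 ≈ -4.4309e-5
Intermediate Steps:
K(x, H) = H/8
1/(-22608 + K(74, 313)) = 1/(-22608 + (⅛)*313) = 1/(-22608 + 313/8) = 1/(-180551/8) = -8/180551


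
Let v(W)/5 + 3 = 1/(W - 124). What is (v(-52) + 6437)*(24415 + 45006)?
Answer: 7133115037/16 ≈ 4.4582e+8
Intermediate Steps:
v(W) = -15 + 5/(-124 + W) (v(W) = -15 + 5/(W - 124) = -15 + 5/(-124 + W))
(v(-52) + 6437)*(24415 + 45006) = (5*(373 - 3*(-52))/(-124 - 52) + 6437)*(24415 + 45006) = (5*(373 + 156)/(-176) + 6437)*69421 = (5*(-1/176)*529 + 6437)*69421 = (-2645/176 + 6437)*69421 = (1130267/176)*69421 = 7133115037/16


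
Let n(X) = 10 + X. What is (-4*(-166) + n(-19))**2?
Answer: 429025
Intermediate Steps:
(-4*(-166) + n(-19))**2 = (-4*(-166) + (10 - 19))**2 = (664 - 9)**2 = 655**2 = 429025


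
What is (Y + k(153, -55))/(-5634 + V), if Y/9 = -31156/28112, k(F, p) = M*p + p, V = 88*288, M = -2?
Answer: 316439/138521880 ≈ 0.0022844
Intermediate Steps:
V = 25344
k(F, p) = -p (k(F, p) = -2*p + p = -p)
Y = -70101/7028 (Y = 9*(-31156/28112) = 9*(-31156*1/28112) = 9*(-7789/7028) = -70101/7028 ≈ -9.9745)
(Y + k(153, -55))/(-5634 + V) = (-70101/7028 - 1*(-55))/(-5634 + 25344) = (-70101/7028 + 55)/19710 = (316439/7028)*(1/19710) = 316439/138521880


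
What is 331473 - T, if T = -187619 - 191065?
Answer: 710157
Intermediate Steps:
T = -378684
331473 - T = 331473 - 1*(-378684) = 331473 + 378684 = 710157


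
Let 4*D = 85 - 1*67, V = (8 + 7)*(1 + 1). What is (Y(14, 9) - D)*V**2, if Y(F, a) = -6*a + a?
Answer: -44550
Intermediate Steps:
Y(F, a) = -5*a
V = 30 (V = 15*2 = 30)
D = 9/2 (D = (85 - 1*67)/4 = (85 - 67)/4 = (1/4)*18 = 9/2 ≈ 4.5000)
(Y(14, 9) - D)*V**2 = (-5*9 - 1*9/2)*30**2 = (-45 - 9/2)*900 = -99/2*900 = -44550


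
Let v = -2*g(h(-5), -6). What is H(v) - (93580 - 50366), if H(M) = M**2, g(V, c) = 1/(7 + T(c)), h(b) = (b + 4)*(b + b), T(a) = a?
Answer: -43210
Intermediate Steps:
h(b) = 2*b*(4 + b) (h(b) = (4 + b)*(2*b) = 2*b*(4 + b))
g(V, c) = 1/(7 + c)
v = -2 (v = -2/(7 - 6) = -2/1 = -2*1 = -2)
H(v) - (93580 - 50366) = (-2)**2 - (93580 - 50366) = 4 - 1*43214 = 4 - 43214 = -43210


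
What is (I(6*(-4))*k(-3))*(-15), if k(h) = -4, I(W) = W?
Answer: -1440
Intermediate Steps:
(I(6*(-4))*k(-3))*(-15) = ((6*(-4))*(-4))*(-15) = -24*(-4)*(-15) = 96*(-15) = -1440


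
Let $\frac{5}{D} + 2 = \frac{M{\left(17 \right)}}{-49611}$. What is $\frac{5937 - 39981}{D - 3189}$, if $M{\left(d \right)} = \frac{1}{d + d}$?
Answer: $\frac{38283034052}{3588893877} \approx 10.667$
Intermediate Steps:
$M{\left(d \right)} = \frac{1}{2 d}$
$D = - \frac{8433870}{3373549}$ ($D = \frac{5}{-2 + \frac{\frac{1}{2} \cdot \frac{1}{17}}{-49611}} = \frac{5}{-2 + \frac{1}{2} \cdot \frac{1}{17} \left(- \frac{1}{49611}\right)} = \frac{5}{-2 + \frac{1}{34} \left(- \frac{1}{49611}\right)} = \frac{5}{-2 - \frac{1}{1686774}} = \frac{5}{- \frac{3373549}{1686774}} = 5 \left(- \frac{1686774}{3373549}\right) = - \frac{8433870}{3373549} \approx -2.5$)
$\frac{5937 - 39981}{D - 3189} = \frac{5937 - 39981}{- \frac{8433870}{3373549} - 3189} = - \frac{34044}{- \frac{10766681631}{3373549}} = \left(-34044\right) \left(- \frac{3373549}{10766681631}\right) = \frac{38283034052}{3588893877}$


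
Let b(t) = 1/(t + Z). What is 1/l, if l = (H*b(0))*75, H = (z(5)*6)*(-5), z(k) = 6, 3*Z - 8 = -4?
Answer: -1/10125 ≈ -9.8765e-5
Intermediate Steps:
Z = 4/3 (Z = 8/3 + (⅓)*(-4) = 8/3 - 4/3 = 4/3 ≈ 1.3333)
b(t) = 1/(4/3 + t) (b(t) = 1/(t + 4/3) = 1/(4/3 + t))
H = -180 (H = (6*6)*(-5) = 36*(-5) = -180)
l = -10125 (l = -540/(4 + 3*0)*75 = -540/(4 + 0)*75 = -540/4*75 = -180*¾*75 = -135*75 = -10125)
1/l = 1/(-10125) = -1/10125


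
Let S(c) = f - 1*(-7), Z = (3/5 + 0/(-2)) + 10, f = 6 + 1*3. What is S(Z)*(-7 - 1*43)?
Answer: -800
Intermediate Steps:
f = 9 (f = 6 + 3 = 9)
Z = 53/5 (Z = (3*(⅕) + 0*(-½)) + 10 = (⅗ + 0) + 10 = ⅗ + 10 = 53/5 ≈ 10.600)
S(c) = 16 (S(c) = 9 - 1*(-7) = 9 + 7 = 16)
S(Z)*(-7 - 1*43) = 16*(-7 - 1*43) = 16*(-7 - 43) = 16*(-50) = -800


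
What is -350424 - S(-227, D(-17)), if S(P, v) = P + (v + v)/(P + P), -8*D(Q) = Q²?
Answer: -635958041/1816 ≈ -3.5020e+5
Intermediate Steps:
D(Q) = -Q²/8
S(P, v) = P + v/P (S(P, v) = P + (2*v)/((2*P)) = P + (2*v)*(1/(2*P)) = P + v/P)
-350424 - S(-227, D(-17)) = -350424 - (-227 - ⅛*(-17)²/(-227)) = -350424 - (-227 - ⅛*289*(-1/227)) = -350424 - (-227 - 289/8*(-1/227)) = -350424 - (-227 + 289/1816) = -350424 - 1*(-411943/1816) = -350424 + 411943/1816 = -635958041/1816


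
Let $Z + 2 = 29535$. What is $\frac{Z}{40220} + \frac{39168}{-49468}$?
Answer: $- \frac{28599629}{497400740} \approx -0.057498$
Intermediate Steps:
$Z = 29533$ ($Z = -2 + 29535 = 29533$)
$\frac{Z}{40220} + \frac{39168}{-49468} = \frac{29533}{40220} + \frac{39168}{-49468} = 29533 \cdot \frac{1}{40220} + 39168 \left(- \frac{1}{49468}\right) = \frac{29533}{40220} - \frac{9792}{12367} = - \frac{28599629}{497400740}$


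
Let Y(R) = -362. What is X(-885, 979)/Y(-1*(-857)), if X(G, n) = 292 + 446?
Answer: -369/181 ≈ -2.0387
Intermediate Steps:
X(G, n) = 738
X(-885, 979)/Y(-1*(-857)) = 738/(-362) = 738*(-1/362) = -369/181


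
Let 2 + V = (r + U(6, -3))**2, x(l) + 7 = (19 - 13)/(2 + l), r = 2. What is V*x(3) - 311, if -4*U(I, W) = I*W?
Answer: -10889/20 ≈ -544.45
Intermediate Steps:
x(l) = -7 + 6/(2 + l) (x(l) = -7 + (19 - 13)/(2 + l) = -7 + 6/(2 + l))
U(I, W) = -I*W/4
V = 161/4 (V = -2 + (2 - 1/4*6*(-3))**2 = -2 + (2 + 9/2)**2 = -2 + (13/2)**2 = -2 + 169/4 = 161/4 ≈ 40.250)
V*x(3) - 311 = 161*((-8 - 7*3)/(2 + 3))/4 - 311 = 161*((-8 - 21)/5)/4 - 311 = 161*((1/5)*(-29))/4 - 311 = (161/4)*(-29/5) - 311 = -4669/20 - 311 = -10889/20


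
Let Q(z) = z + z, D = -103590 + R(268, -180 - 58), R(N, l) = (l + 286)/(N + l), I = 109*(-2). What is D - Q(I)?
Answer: -515762/5 ≈ -1.0315e+5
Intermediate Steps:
I = -218
R(N, l) = (286 + l)/(N + l)
D = -517942/5 (D = -103590 + (286 + (-180 - 58))/(268 + (-180 - 58)) = -103590 + (286 - 238)/(268 - 238) = -103590 + 48/30 = -103590 + (1/30)*48 = -103590 + 8/5 = -517942/5 ≈ -1.0359e+5)
Q(z) = 2*z
D - Q(I) = -517942/5 - 2*(-218) = -517942/5 - 1*(-436) = -517942/5 + 436 = -515762/5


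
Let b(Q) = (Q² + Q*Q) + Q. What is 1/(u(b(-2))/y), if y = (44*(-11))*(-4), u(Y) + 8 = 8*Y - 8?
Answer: 121/2 ≈ 60.500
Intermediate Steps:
b(Q) = Q + 2*Q² (b(Q) = (Q² + Q²) + Q = 2*Q² + Q = Q + 2*Q²)
u(Y) = -16 + 8*Y (u(Y) = -8 + (8*Y - 8) = -8 + (-8 + 8*Y) = -16 + 8*Y)
y = 1936 (y = -484*(-4) = 1936)
1/(u(b(-2))/y) = 1/((-16 + 8*(-2*(1 + 2*(-2))))/1936) = 1/((-16 + 8*(-2*(1 - 4)))*(1/1936)) = 1/((-16 + 8*(-2*(-3)))*(1/1936)) = 1/((-16 + 8*6)*(1/1936)) = 1/((-16 + 48)*(1/1936)) = 1/(32*(1/1936)) = 1/(2/121) = 121/2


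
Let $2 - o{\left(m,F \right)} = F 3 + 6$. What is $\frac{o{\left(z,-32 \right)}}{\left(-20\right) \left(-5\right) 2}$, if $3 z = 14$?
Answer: $\frac{23}{50} \approx 0.46$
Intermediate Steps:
$z = \frac{14}{3}$ ($z = \frac{1}{3} \cdot 14 = \frac{14}{3} \approx 4.6667$)
$o{\left(m,F \right)} = -4 - 3 F$ ($o{\left(m,F \right)} = 2 - \left(F 3 + 6\right) = 2 - \left(3 F + 6\right) = 2 - \left(6 + 3 F\right) = -4 - 3 F$)
$\frac{o{\left(z,-32 \right)}}{\left(-20\right) \left(-5\right) 2} = \frac{-4 - -96}{\left(-20\right) \left(-5\right) 2} = \frac{-4 + 96}{100 \cdot 2} = \frac{92}{200} = 92 \cdot \frac{1}{200} = \frac{23}{50}$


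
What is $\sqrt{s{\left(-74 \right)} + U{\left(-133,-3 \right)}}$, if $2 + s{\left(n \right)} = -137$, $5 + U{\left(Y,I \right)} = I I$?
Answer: $3 i \sqrt{15} \approx 11.619 i$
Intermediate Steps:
$U{\left(Y,I \right)} = -5 + I^{2}$ ($U{\left(Y,I \right)} = -5 + I I = -5 + I^{2}$)
$s{\left(n \right)} = -139$ ($s{\left(n \right)} = -2 - 137 = -139$)
$\sqrt{s{\left(-74 \right)} + U{\left(-133,-3 \right)}} = \sqrt{-139 - \left(5 - \left(-3\right)^{2}\right)} = \sqrt{-139 + \left(-5 + 9\right)} = \sqrt{-139 + 4} = \sqrt{-135} = 3 i \sqrt{15}$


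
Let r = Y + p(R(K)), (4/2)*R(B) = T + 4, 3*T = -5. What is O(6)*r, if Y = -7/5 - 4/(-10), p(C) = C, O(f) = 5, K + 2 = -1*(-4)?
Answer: ⅚ ≈ 0.83333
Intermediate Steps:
K = 2 (K = -2 - 1*(-4) = -2 + 4 = 2)
T = -5/3 (T = (⅓)*(-5) = -5/3 ≈ -1.6667)
R(B) = 7/6 (R(B) = (-5/3 + 4)/2 = (½)*(7/3) = 7/6)
Y = -1 (Y = -7*⅕ - 4*(-⅒) = -7/5 + ⅖ = -1)
r = ⅙ (r = -1 + 7/6 = ⅙ ≈ 0.16667)
O(6)*r = 5*(⅙) = ⅚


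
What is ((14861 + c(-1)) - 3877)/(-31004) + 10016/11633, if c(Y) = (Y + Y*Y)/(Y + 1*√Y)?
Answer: 0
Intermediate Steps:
c(Y) = (Y + Y²)/(Y + √Y)
((14861 + c(-1)) - 3877)/(-31004) + 10016/11633 = ((14861 - (1 - 1)/(-1 + √(-1))) - 3877)/(-31004) + 10016/11633 = ((14861 - 1*0/(-1 + I)) - 3877)*(-1/31004) + 10016*(1/11633) = ((14861 - 1*(-1 - I)/2*0) - 3877)*(-1/31004) + 10016/11633 = ((14861 + 0) - 3877)*(-1/31004) + 10016/11633 = (14861 - 3877)*(-1/31004) + 10016/11633 = 10984*(-1/31004) + 10016/11633 = -2746/7751 + 10016/11633 = 45689798/90167383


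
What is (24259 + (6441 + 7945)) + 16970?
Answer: 55615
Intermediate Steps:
(24259 + (6441 + 7945)) + 16970 = (24259 + 14386) + 16970 = 38645 + 16970 = 55615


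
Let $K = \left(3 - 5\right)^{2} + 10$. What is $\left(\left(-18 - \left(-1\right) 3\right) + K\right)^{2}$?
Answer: $1$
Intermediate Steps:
$K = 14$ ($K = \left(-2\right)^{2} + 10 = 4 + 10 = 14$)
$\left(\left(-18 - \left(-1\right) 3\right) + K\right)^{2} = \left(\left(-18 - \left(-1\right) 3\right) + 14\right)^{2} = \left(\left(-18 - -3\right) + 14\right)^{2} = \left(\left(-18 + 3\right) + 14\right)^{2} = \left(-15 + 14\right)^{2} = \left(-1\right)^{2} = 1$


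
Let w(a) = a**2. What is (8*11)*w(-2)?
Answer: 352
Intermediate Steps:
(8*11)*w(-2) = (8*11)*(-2)**2 = 88*4 = 352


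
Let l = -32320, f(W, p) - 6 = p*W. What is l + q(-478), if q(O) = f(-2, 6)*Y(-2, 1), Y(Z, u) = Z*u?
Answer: -32308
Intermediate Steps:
f(W, p) = 6 + W*p (f(W, p) = 6 + p*W = 6 + W*p)
q(O) = 12 (q(O) = (6 - 2*6)*(-2*1) = (6 - 12)*(-2) = -6*(-2) = 12)
l + q(-478) = -32320 + 12 = -32308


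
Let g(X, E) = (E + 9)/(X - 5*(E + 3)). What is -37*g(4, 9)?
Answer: 333/28 ≈ 11.893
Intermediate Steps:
g(X, E) = (9 + E)/(-15 + X - 5*E) (g(X, E) = (9 + E)/(X - 5*(3 + E)) = (9 + E)/(X + (-15 - 5*E)) = (9 + E)/(-15 + X - 5*E))
-37*g(4, 9) = -37*(-9 - 1*9)/(15 - 1*4 + 5*9) = -37*(-9 - 9)/(15 - 4 + 45) = -37*(-18)/56 = -37*(-9/28) = 333/28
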